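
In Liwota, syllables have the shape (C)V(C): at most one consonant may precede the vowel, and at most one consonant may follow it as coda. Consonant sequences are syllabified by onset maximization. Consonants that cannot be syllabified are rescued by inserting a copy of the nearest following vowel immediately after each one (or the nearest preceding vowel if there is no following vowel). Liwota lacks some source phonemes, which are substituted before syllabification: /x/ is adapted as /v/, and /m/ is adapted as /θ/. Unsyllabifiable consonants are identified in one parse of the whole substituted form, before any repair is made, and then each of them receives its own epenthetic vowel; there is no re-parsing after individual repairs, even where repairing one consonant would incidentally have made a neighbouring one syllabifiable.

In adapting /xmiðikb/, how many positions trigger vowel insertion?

After substitution the input is /vθiðikb/.
The unsyllabifiable consonants are /v/, /b/; each receives one epenthetic vowel.

2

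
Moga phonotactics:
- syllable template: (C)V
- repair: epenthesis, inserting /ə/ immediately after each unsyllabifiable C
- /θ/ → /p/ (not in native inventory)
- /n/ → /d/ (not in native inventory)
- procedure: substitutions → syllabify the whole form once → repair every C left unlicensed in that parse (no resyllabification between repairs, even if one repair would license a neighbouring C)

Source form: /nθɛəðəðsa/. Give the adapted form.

dəpɛəðəðəsa

Substitution: /n/ → /d/, /θ/ → /p/, giving /dpɛəðəðsa/.
Syllabifying with onset maximization leaves /d/, /ð/ stranded (no codas are permitted; onsets are limited to one consonant).
Inserting the epenthetic vowel yields /d/ → /də/, /ð/ → /ðə/.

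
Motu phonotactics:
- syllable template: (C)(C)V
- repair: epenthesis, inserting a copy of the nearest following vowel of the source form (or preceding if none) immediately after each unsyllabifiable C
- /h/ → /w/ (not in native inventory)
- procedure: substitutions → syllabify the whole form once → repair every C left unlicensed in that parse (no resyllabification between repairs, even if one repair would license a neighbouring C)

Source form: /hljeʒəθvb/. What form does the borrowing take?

Substitution: /h/ → /w/, giving /wljeʒəθvb/.
Under (C)(C)V, the unsyllabifiable consonants are /w/, /θ/, /v/, /b/ (no codas are permitted; onsets may contain at most 2 consonants).
Inserting the epenthetic vowel yields /w/ → /we/, /θ/ → /θə/, /v/ → /və/, /b/ → /bə/.

weljeʒəθəvəbə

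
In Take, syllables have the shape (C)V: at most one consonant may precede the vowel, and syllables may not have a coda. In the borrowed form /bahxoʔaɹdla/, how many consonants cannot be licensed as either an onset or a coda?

3

Syllabifying with onset maximization leaves /h/, /ɹ/, /d/ stranded (no codas are permitted; onsets are limited to one consonant).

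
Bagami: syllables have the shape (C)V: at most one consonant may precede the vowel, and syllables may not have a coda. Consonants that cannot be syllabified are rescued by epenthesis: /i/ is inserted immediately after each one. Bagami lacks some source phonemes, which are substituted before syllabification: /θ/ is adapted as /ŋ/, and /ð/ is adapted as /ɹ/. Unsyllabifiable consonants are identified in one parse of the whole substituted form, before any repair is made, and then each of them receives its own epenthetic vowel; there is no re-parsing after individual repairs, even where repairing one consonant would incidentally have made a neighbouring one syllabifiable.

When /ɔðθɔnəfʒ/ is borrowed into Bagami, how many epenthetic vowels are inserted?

After substitution the input is /ɔɹŋɔnəfʒ/.
The unsyllabifiable consonants are /ɹ/, /f/, /ʒ/; each receives one epenthetic vowel.

3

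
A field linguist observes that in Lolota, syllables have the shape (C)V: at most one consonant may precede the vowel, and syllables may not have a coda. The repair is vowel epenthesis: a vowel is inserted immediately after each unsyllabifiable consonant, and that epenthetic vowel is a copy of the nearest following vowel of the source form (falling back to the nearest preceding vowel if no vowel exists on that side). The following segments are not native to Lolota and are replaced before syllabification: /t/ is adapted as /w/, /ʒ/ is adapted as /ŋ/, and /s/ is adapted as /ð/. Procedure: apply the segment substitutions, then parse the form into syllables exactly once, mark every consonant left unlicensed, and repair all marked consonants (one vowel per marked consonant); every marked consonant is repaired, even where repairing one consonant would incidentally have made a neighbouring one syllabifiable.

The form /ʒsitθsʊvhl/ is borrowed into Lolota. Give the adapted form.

ŋiðiwʊθʊðʊvʊhʊlʊ

Substitution: /ʒ/ → /ŋ/, /s/ → /ð/, /t/ → /w/, giving /ŋðiwθðʊvhl/.
The consonants /ŋ/, /w/, /θ/, /v/, /h/, /l/ cannot be parsed into a legal (C)V syllable (no codas are permitted; onsets are limited to one consonant).
Epenthesis after each stranded consonant: /ŋ/ → /ŋi/, /w/ → /wʊ/, /θ/ → /θʊ/, /v/ → /vʊ/, /h/ → /hʊ/, /l/ → /lʊ/.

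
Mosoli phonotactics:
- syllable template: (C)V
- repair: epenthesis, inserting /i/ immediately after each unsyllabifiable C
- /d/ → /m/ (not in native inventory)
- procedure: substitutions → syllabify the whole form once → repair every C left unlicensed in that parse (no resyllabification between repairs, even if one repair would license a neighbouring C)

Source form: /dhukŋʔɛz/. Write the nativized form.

Substitution: /d/ → /m/, giving /mhukŋʔɛz/.
Syllabifying with onset maximization leaves /m/, /k/, /ŋ/, /z/ stranded (no codas are permitted; onsets are limited to one consonant).
Inserting the epenthetic vowel yields /m/ → /mi/, /k/ → /ki/, /ŋ/ → /ŋi/, /z/ → /zi/.

mihukiŋiʔɛzi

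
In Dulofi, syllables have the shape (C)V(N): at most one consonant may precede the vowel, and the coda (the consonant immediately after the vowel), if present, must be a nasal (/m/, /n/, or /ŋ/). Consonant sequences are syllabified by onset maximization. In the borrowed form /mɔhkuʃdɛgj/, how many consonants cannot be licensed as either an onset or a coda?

The consonants /h/, /ʃ/, /g/, /j/ cannot be parsed into a legal (C)V(N) syllable (only a nasal (/m/, /n/, or /ŋ/) is licensed in coda position; onsets are limited to one consonant).

4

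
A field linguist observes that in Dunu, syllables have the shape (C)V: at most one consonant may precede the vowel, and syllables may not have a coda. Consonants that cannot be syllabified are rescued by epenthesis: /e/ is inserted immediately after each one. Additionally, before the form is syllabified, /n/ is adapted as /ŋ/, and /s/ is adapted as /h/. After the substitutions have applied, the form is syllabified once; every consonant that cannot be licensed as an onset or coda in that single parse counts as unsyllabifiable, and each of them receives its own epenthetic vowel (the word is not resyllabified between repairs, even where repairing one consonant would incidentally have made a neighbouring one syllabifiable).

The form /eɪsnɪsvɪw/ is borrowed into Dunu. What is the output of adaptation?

Substitution: /s/ → /h/, /n/ → /ŋ/, giving /eɪhŋɪhvɪw/.
Under (C)V, the unsyllabifiable consonants are /h/, /h/, /w/ (no codas are permitted; onsets are limited to one consonant).
Each unlicensed consonant becomes the onset of a new syllable: /h/ → /he/, /h/ → /he/, /w/ → /we/.

eɪheŋɪhevɪwe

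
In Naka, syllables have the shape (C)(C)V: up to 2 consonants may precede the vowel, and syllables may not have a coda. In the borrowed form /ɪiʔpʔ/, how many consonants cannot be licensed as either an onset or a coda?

Under (C)(C)V, the unsyllabifiable consonants are /ʔ/, /p/, /ʔ/ (no codas are permitted; onsets may contain at most 2 consonants).

3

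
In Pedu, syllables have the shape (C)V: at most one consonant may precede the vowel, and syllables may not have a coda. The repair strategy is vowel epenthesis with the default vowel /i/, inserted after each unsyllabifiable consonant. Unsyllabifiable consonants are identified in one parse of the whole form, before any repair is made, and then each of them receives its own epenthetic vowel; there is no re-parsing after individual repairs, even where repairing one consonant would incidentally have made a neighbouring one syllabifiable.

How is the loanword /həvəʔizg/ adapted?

həvəʔizigi

Syllabifying with onset maximization leaves /z/, /g/ stranded (no codas are permitted; onsets are limited to one consonant).
Epenthesis after each stranded consonant: /z/ → /zi/, /g/ → /gi/.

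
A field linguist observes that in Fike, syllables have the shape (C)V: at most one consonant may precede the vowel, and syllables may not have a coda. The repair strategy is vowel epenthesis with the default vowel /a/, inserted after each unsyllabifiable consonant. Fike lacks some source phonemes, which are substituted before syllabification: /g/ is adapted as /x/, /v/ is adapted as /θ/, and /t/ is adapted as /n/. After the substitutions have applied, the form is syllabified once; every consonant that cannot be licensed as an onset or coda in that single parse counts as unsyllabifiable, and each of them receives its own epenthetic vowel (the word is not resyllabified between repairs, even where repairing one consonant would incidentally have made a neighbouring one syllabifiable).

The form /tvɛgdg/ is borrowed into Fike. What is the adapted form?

Substitution: /t/ → /n/, /v/ → /θ/, /g/ → /x/, giving /nθɛxdx/.
The consonants /n/, /x/, /d/, /x/ cannot be parsed into a legal (C)V syllable (no codas are permitted; onsets are limited to one consonant).
Epenthesis after each stranded consonant: /n/ → /na/, /x/ → /xa/, /d/ → /da/, /x/ → /xa/.

naθɛxadaxa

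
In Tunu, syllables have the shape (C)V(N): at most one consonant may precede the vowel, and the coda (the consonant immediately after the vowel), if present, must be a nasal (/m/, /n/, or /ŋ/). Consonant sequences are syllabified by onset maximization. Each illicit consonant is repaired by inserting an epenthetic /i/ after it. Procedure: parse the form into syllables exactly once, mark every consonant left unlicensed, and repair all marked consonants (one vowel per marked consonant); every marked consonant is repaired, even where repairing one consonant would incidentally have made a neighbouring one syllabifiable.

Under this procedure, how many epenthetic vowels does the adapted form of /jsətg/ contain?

3

The unsyllabifiable consonants are /j/, /t/, /g/; each receives one epenthetic vowel.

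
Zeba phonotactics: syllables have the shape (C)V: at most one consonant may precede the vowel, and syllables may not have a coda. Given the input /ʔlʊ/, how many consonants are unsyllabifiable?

The consonants /ʔ/ cannot be parsed into a legal (C)V syllable (no codas are permitted; onsets are limited to one consonant).

1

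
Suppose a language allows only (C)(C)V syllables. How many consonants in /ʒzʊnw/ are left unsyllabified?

2

The consonants /n/, /w/ cannot be parsed into a legal (C)(C)V syllable (no codas are permitted; onsets may contain at most 2 consonants).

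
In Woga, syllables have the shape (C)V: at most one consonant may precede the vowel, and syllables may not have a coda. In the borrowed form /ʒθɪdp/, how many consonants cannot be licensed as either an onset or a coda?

3

Under (C)V, the unsyllabifiable consonants are /ʒ/, /d/, /p/ (no codas are permitted; onsets are limited to one consonant).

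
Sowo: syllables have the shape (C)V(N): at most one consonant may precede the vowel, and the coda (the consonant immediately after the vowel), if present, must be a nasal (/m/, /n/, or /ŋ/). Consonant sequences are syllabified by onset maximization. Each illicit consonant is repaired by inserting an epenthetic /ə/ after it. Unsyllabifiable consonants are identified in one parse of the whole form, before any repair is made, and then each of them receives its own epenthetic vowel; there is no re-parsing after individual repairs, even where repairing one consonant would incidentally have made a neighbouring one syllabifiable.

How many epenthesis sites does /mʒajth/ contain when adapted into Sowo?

The unsyllabifiable consonants are /m/, /j/, /t/, /h/; each receives one epenthetic vowel.

4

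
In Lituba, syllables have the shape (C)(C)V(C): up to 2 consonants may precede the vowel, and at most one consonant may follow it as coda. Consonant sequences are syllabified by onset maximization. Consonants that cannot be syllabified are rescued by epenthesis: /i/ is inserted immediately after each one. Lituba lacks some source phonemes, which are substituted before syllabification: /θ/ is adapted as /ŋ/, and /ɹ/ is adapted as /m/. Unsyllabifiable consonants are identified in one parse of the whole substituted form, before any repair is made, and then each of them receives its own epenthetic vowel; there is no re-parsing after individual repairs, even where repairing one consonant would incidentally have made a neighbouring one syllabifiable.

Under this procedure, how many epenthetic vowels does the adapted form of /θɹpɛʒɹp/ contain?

After substitution the input is /ŋmpɛʒmp/.
The unsyllabifiable consonants are /ŋ/, /m/, /p/; each receives one epenthetic vowel.

3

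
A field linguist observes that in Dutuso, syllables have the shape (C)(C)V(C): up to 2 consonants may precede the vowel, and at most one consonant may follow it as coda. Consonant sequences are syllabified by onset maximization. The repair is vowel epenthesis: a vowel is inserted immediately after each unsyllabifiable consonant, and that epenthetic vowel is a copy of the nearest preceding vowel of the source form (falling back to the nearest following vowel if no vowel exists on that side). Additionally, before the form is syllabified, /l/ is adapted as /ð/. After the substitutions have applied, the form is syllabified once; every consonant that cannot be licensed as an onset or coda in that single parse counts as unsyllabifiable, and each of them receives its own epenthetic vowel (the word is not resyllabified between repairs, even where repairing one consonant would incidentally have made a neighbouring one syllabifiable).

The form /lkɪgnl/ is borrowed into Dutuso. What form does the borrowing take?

Substitution: /l/ → /ð/, giving /ðkɪgnð/.
The consonants /n/, /ð/ cannot be parsed into a legal (C)(C)V(C) syllable (at most one coda consonant is licensed; onsets may contain at most 2 consonants).
Each unlicensed consonant becomes the onset of a new syllable: /n/ → /nɪ/, /ð/ → /ðɪ/.

ðkɪgnɪðɪ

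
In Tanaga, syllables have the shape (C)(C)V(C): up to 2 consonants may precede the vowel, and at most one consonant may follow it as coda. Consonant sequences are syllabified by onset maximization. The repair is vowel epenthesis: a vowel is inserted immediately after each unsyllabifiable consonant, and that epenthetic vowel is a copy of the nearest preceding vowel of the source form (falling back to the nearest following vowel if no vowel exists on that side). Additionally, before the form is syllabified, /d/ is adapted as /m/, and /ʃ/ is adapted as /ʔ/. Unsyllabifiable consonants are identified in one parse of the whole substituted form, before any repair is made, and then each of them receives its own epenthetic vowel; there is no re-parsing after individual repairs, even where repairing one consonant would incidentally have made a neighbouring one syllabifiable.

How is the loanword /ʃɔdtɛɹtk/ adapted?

ʔɔmtɛɹtɛkɛ

Substitution: /ʃ/ → /ʔ/, /d/ → /m/, giving /ʔɔmtɛɹtk/.
Under (C)(C)V(C), the unsyllabifiable consonants are /t/, /k/ (at most one coda consonant is licensed; onsets may contain at most 2 consonants).
Each unlicensed consonant becomes the onset of a new syllable: /t/ → /tɛ/, /k/ → /kɛ/.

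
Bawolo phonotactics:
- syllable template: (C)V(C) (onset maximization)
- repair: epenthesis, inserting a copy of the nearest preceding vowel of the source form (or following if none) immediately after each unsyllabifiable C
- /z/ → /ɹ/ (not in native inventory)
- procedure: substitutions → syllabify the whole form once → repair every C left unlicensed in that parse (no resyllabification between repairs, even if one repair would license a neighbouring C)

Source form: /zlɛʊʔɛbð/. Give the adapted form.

ɹɛlɛʊʔɛbðɛ

Substitution: /z/ → /ɹ/, giving /ɹlɛʊʔɛbð/.
Syllabifying with onset maximization leaves /ɹ/, /ð/ stranded (at most one coda consonant is licensed; onsets are limited to one consonant).
Inserting the epenthetic vowel yields /ɹ/ → /ɹɛ/, /ð/ → /ðɛ/.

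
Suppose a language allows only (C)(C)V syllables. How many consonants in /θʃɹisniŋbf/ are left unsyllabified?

4

Under (C)(C)V, the unsyllabifiable consonants are /θ/, /ŋ/, /b/, /f/ (no codas are permitted; onsets may contain at most 2 consonants).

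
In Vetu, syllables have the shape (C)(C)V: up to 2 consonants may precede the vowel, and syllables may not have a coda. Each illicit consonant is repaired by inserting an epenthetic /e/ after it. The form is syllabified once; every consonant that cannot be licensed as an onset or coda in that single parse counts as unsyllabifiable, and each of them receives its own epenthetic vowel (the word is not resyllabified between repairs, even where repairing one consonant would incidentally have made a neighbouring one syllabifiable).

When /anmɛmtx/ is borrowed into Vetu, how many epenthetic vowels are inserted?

The unsyllabifiable consonants are /m/, /t/, /x/; each receives one epenthetic vowel.

3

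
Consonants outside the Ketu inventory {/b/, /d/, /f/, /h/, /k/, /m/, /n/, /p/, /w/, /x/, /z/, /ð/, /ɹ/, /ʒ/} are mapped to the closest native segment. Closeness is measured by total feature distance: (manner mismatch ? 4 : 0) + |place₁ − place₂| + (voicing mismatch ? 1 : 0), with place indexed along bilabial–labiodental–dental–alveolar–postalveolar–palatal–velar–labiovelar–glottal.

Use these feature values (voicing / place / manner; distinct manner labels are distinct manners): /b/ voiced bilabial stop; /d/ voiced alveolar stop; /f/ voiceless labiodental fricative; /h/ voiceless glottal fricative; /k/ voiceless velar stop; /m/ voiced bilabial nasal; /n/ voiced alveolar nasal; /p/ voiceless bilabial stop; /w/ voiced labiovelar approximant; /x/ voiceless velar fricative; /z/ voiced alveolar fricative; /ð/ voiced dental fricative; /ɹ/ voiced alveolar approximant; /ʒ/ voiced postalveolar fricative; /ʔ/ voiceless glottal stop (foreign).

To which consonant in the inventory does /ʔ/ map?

k

/k/ is closest: same manner (stop), place distance 2 (glottal→velar), same voicing; total 2. Next closest is /h/ at distance 4.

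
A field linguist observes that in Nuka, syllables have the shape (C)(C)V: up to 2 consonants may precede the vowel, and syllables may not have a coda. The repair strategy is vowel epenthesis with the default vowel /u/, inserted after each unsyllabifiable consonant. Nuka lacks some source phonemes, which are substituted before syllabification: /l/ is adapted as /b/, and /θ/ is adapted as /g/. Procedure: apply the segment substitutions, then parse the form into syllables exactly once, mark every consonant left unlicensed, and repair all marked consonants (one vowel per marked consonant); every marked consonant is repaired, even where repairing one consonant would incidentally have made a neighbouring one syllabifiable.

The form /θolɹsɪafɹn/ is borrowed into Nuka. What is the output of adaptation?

Substitution: /θ/ → /g/, /l/ → /b/, giving /gobɹsɪafɹn/.
The consonants /b/, /f/, /ɹ/, /n/ cannot be parsed into a legal (C)(C)V syllable (no codas are permitted; onsets may contain at most 2 consonants).
Inserting the epenthetic vowel yields /b/ → /bu/, /f/ → /fu/, /ɹ/ → /ɹu/, /n/ → /nu/.

gobuɹsɪafuɹunu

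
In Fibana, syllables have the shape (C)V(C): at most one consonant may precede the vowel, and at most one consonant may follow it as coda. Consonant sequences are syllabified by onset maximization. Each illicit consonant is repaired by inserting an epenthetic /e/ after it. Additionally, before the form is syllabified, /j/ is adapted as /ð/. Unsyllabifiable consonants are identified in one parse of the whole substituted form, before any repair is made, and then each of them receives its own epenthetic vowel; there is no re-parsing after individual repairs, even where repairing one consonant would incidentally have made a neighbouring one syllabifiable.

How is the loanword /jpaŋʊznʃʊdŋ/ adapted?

ðepaŋʊzneʃʊdŋe

Substitution: /j/ → /ð/, giving /ðpaŋʊznʃʊdŋ/.
Under (C)V(C), the unsyllabifiable consonants are /ð/, /n/, /ŋ/ (at most one coda consonant is licensed; onsets are limited to one consonant).
Inserting the epenthetic vowel yields /ð/ → /ðe/, /n/ → /ne/, /ŋ/ → /ŋe/.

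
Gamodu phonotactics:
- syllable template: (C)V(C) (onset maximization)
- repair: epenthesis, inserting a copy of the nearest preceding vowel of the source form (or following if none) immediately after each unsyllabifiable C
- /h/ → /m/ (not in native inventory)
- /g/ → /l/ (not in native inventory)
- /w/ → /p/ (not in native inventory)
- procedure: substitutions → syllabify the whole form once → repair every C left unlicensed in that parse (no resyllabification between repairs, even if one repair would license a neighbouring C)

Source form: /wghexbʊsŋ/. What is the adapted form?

pelemexbʊsŋʊ

Substitution: /w/ → /p/, /g/ → /l/, /h/ → /m/, giving /plmexbʊsŋ/.
Under (C)V(C), the unsyllabifiable consonants are /p/, /l/, /ŋ/ (at most one coda consonant is licensed; onsets are limited to one consonant).
Each unlicensed consonant becomes the onset of a new syllable: /p/ → /pe/, /l/ → /le/, /ŋ/ → /ŋʊ/.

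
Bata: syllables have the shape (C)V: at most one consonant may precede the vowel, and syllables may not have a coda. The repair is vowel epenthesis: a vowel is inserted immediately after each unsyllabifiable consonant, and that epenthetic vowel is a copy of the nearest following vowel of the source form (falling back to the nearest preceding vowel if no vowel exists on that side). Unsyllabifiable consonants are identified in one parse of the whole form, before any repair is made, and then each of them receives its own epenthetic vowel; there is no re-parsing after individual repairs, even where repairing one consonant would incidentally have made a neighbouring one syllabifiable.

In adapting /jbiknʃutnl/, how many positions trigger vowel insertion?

6

The unsyllabifiable consonants are /j/, /k/, /n/, /t/, /n/, /l/; each receives one epenthetic vowel.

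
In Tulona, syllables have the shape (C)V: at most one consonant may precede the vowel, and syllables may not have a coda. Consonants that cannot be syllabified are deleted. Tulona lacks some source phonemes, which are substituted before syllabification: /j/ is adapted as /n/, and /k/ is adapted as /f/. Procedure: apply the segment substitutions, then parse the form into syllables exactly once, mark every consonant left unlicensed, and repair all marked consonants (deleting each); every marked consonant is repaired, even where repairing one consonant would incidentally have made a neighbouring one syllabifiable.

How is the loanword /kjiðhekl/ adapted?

Substitution: /k/ → /f/, /j/ → /n/, giving /fniðhefl/.
Under (C)V, the unsyllabifiable consonants are /f/, /ð/, /f/, /l/ (no codas are permitted; onsets are limited to one consonant).
Deletion applies to /f/, /ð/, /f/, /l/.

nihe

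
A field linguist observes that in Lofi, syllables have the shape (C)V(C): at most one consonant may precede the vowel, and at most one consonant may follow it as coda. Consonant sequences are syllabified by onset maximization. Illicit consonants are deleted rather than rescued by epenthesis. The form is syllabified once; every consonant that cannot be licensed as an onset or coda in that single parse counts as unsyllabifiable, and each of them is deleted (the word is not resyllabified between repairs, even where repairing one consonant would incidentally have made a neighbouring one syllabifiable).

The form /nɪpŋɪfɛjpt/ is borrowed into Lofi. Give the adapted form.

Under (C)V(C), the unsyllabifiable consonants are /p/, /t/ (at most one coda consonant is licensed; onsets are limited to one consonant).
Deletion applies to /p/, /t/.

nɪpŋɪfɛj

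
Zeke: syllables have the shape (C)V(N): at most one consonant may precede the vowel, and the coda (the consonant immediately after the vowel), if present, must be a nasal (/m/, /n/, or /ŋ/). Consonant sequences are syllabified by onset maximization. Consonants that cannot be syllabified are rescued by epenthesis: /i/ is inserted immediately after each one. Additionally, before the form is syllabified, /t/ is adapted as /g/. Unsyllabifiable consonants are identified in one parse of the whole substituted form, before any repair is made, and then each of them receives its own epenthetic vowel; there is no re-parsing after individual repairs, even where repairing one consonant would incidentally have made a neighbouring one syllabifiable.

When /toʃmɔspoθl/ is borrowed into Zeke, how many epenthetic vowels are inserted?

4

After substitution the input is /goʃmɔspoθl/.
The unsyllabifiable consonants are /ʃ/, /s/, /θ/, /l/; each receives one epenthetic vowel.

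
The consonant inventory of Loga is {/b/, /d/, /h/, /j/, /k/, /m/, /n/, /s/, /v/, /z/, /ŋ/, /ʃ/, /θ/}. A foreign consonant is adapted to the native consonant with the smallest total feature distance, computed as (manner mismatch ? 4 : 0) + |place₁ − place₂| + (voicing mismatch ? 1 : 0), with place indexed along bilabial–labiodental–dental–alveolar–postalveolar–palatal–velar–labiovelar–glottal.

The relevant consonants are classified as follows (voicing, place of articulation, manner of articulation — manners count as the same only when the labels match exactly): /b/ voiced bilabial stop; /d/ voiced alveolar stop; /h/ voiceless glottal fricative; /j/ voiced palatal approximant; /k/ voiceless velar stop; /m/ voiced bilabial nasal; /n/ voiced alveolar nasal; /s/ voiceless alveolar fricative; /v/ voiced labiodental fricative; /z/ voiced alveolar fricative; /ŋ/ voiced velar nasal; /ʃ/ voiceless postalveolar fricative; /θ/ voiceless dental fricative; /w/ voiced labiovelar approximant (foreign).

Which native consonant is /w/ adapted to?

j

/j/ is closest: same manner (approximant), place distance 2 (labiovelar→palatal), same voicing; total 2. Next closest is /ŋ/ at distance 5.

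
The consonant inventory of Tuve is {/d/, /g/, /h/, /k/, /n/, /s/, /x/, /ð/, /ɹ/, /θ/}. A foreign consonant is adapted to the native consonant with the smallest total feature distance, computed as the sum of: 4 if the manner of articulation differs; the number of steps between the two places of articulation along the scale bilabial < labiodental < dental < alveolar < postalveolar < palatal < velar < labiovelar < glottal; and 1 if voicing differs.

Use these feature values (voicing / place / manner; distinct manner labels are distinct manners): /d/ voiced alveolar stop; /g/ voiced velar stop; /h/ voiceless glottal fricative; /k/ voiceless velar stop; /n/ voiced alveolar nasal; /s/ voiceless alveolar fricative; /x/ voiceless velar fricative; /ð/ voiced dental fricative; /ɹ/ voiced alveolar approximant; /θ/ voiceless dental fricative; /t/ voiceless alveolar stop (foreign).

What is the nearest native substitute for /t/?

d

/d/ is closest: same manner (stop), place distance 0 (alveolar→alveolar), voicing differs (+1); total 1. Next closest is /k/ at distance 3.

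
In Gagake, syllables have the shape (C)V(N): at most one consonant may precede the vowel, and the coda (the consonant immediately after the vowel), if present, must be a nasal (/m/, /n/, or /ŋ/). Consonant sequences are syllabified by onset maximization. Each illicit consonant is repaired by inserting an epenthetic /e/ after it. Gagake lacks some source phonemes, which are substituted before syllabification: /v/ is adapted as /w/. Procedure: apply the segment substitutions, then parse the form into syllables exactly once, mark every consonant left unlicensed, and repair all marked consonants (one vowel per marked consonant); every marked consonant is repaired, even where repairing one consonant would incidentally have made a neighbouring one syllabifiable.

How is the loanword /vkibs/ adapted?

wekibese

Substitution: /v/ → /w/, giving /wkibs/.
Syllabifying with onset maximization leaves /w/, /b/, /s/ stranded (only a nasal (/m/, /n/, or /ŋ/) is licensed in coda position; onsets are limited to one consonant).
Epenthesis after each stranded consonant: /w/ → /we/, /b/ → /be/, /s/ → /se/.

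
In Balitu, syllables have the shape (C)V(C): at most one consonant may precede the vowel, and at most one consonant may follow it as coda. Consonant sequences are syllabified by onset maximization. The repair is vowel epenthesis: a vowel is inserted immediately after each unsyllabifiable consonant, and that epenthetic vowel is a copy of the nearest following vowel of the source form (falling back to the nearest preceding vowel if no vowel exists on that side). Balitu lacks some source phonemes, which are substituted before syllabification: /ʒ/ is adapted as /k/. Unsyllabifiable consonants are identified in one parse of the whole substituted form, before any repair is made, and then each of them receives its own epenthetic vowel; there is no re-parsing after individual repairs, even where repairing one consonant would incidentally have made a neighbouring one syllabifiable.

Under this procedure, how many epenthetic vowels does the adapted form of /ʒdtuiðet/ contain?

After substitution the input is /kdtuiðet/.
The unsyllabifiable consonants are /k/, /d/; each receives one epenthetic vowel.

2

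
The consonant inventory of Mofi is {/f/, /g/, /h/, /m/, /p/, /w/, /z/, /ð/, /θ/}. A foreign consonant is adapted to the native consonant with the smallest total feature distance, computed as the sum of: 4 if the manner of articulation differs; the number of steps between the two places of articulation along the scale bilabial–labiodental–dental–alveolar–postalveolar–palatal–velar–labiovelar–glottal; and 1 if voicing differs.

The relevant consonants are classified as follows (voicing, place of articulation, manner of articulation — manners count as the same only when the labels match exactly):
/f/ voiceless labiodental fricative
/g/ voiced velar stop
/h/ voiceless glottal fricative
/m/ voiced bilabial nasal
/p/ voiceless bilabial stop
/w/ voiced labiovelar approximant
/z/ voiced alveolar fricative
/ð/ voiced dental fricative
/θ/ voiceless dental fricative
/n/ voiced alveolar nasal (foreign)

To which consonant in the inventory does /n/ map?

/m/ is closest: same manner (nasal), place distance 3 (alveolar→bilabial), same voicing; total 3. Next closest is /z/ at distance 4.

m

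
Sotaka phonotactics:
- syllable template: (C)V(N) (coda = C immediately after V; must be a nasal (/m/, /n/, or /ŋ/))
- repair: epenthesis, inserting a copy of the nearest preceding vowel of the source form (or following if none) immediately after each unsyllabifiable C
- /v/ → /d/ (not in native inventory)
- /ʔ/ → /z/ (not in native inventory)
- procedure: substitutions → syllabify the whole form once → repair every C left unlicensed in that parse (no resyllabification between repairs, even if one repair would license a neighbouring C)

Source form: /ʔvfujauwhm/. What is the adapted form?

Substitution: /ʔ/ → /z/, /v/ → /d/, giving /zdfujauwhm/.
Syllabifying with onset maximization leaves /z/, /d/, /w/, /h/, /m/ stranded (only a nasal (/m/, /n/, or /ŋ/) is licensed in coda position; onsets are limited to one consonant).
Epenthesis after each stranded consonant: /z/ → /zu/, /d/ → /du/, /w/ → /wu/, /h/ → /hu/, /m/ → /mu/.

zudufujauwuhumu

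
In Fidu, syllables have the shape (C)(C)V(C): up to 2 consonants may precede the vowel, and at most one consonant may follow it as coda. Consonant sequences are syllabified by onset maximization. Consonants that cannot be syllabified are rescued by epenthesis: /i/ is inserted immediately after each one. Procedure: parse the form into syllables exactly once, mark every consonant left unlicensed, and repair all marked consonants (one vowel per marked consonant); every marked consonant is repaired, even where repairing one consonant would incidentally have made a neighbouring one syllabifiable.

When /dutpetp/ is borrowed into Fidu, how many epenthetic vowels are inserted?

The unsyllabifiable consonants are /p/; each receives one epenthetic vowel.

1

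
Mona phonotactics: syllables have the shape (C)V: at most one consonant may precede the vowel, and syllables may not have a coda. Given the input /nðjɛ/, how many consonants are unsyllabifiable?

2

Under (C)V, the unsyllabifiable consonants are /n/, /ð/ (no codas are permitted; onsets are limited to one consonant).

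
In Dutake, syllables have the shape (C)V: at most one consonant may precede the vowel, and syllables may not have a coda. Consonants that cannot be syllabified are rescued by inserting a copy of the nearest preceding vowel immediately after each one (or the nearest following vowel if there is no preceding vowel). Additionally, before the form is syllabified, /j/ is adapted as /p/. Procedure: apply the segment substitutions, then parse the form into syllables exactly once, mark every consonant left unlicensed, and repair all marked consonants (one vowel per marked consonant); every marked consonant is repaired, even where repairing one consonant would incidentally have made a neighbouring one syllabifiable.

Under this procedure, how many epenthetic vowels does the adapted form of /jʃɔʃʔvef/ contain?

After substitution the input is /pʃɔʃʔvef/.
The unsyllabifiable consonants are /p/, /ʃ/, /ʔ/, /f/; each receives one epenthetic vowel.

4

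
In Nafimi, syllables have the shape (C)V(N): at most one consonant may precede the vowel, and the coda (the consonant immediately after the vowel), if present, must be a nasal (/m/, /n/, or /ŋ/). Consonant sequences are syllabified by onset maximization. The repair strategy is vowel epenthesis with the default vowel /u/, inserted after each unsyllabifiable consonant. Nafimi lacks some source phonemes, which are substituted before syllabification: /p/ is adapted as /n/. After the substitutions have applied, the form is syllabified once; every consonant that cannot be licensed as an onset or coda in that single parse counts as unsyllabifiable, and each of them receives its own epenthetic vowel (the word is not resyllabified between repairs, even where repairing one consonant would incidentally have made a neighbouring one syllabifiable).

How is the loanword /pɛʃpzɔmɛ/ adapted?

Substitution: /p/ → /n/, giving /nɛʃnzɔmɛ/.
Under (C)V(N), the unsyllabifiable consonants are /ʃ/, /n/ (only a nasal (/m/, /n/, or /ŋ/) is licensed in coda position; onsets are limited to one consonant).
Inserting the epenthetic vowel yields /ʃ/ → /ʃu/, /n/ → /nu/.

nɛʃunuzɔmɛ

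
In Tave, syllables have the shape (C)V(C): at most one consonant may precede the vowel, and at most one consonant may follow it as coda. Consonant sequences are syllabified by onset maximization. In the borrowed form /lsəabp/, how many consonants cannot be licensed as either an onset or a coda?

2

Under (C)V(C), the unsyllabifiable consonants are /l/, /p/ (at most one coda consonant is licensed; onsets are limited to one consonant).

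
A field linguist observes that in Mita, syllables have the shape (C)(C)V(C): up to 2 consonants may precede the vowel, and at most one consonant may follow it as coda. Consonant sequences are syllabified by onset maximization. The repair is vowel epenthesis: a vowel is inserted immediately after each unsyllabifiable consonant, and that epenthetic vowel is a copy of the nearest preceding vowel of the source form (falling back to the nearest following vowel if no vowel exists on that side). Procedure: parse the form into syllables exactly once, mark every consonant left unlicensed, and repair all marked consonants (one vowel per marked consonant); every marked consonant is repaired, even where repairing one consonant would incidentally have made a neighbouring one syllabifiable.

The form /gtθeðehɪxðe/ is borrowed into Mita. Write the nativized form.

Syllabifying with onset maximization leaves /g/ stranded (at most one coda consonant is licensed; onsets may contain at most 2 consonants).
Each unlicensed consonant becomes the onset of a new syllable: /g/ → /ge/.

getθeðehɪxðe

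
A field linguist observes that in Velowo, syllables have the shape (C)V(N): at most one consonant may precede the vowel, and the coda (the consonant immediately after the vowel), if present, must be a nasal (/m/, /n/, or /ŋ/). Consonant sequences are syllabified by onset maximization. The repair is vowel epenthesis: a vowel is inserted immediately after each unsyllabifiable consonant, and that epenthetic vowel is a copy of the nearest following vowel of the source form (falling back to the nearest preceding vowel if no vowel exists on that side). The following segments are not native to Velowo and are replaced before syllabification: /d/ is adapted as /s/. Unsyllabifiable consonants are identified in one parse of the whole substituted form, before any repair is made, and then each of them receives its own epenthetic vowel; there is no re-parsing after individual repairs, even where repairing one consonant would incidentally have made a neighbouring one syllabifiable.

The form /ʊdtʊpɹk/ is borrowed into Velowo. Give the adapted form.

Substitution: /d/ → /s/, giving /ʊstʊpɹk/.
The consonants /s/, /p/, /ɹ/, /k/ cannot be parsed into a legal (C)V(N) syllable (only a nasal (/m/, /n/, or /ŋ/) is licensed in coda position; onsets are limited to one consonant).
Epenthesis after each stranded consonant: /s/ → /sʊ/, /p/ → /pʊ/, /ɹ/ → /ɹʊ/, /k/ → /kʊ/.

ʊsʊtʊpʊɹʊkʊ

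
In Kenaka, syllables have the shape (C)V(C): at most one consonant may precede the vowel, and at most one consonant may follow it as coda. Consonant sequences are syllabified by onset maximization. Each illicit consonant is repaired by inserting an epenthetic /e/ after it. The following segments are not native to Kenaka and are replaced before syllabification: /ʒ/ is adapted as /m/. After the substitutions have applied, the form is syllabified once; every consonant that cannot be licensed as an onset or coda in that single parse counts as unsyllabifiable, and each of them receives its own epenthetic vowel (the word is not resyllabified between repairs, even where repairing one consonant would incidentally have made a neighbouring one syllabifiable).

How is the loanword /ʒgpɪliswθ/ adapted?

Substitution: /ʒ/ → /m/, giving /mgpɪliswθ/.
Syllabifying with onset maximization leaves /m/, /g/, /w/, /θ/ stranded (at most one coda consonant is licensed; onsets are limited to one consonant).
Inserting the epenthetic vowel yields /m/ → /me/, /g/ → /ge/, /w/ → /we/, /θ/ → /θe/.

megepɪlisweθe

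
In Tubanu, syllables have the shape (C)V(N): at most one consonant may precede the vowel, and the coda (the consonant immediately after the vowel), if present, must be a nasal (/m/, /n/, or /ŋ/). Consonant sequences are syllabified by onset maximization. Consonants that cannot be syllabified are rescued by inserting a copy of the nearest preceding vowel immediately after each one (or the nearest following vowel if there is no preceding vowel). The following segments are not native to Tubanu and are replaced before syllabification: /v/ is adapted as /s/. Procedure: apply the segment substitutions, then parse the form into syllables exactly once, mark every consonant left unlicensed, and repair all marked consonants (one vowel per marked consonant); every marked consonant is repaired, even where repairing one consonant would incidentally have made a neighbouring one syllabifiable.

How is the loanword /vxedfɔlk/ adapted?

sexedefɔlɔkɔ

Substitution: /v/ → /s/, giving /sxedfɔlk/.
The consonants /s/, /d/, /l/, /k/ cannot be parsed into a legal (C)V(N) syllable (only a nasal (/m/, /n/, or /ŋ/) is licensed in coda position; onsets are limited to one consonant).
Epenthesis after each stranded consonant: /s/ → /se/, /d/ → /de/, /l/ → /lɔ/, /k/ → /kɔ/.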